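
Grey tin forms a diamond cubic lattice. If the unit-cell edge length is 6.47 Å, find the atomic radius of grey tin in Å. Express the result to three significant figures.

1.40 Å

In a diamond cubic lattice, nearest neighbors lie along the body diagonal with √3·a = 8r.
r = √3·a/8 = 1.7321 × 6.47 / 8 = 1.40 Å.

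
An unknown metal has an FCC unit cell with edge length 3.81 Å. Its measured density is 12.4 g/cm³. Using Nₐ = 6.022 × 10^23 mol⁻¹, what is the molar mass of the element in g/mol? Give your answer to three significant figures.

An FCC cell has Z = 4 atoms; a = 3.810 × 10^-8 cm.
M = ρ·N_A·a³/Z = 12.4 × 6.022 × 10²³ × 5.531 × 10^-23 / 4 = 103 g/mol.

103 g/mol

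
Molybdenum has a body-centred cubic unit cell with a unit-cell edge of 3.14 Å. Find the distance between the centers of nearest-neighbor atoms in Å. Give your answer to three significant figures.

In a BCC structure, atoms touch along the body diagonal, so √3·a = 4r; the nearest-neighbor distance equals 2r = 0.8660·a.
d = 0.8660 × 3.14 = 2.72 Å.

2.72 Å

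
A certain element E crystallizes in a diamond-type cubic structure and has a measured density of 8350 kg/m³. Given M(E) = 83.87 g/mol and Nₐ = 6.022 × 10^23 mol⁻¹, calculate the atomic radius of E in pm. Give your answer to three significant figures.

For a diamond cubic cell (Z = 8), a³ = Z·M/(N_A·ρ) = 8 × 83.87 / (6.022 × 10²³ × 8.350) = 1.334 × 10^-22 cm³, so a = 5.110 × 10^-8 cm = 511.0 pm.
Nearest neighbors lie along the body diagonal with √3·a = 8r, so r = 0.2165 × a = 111 pm.

111 pm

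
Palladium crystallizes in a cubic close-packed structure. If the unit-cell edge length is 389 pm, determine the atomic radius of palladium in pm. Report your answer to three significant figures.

138 pm

In an FCC lattice, atoms touch along the face diagonal, so √2·a = 4r.
r = √2·a/4 = 1.4142 × 389 / 4 = 138 pm.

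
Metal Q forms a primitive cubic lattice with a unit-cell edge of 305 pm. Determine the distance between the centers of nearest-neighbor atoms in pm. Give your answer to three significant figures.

In a simple cubic structure, atoms touch along the cell edge, so a = 2r; the nearest-neighbor distance equals 2r = 1.000·a.
d = 1.000 × 305 = 305 pm.

305 pm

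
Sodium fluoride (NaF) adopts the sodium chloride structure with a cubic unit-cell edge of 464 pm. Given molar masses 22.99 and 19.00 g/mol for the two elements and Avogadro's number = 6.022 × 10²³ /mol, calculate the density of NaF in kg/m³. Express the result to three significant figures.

The sodium chloride structure contains Z = 4 formula units per cell; M(NaF) = 22.99 + 19.00 = 41.99 g/mol.
a³ = (4.640 × 10^-8 cm)³ = 9.990 × 10^-23 cm³.
ρ = 4 × 41.99 / (6.022 × 10²³ × 9.990 × 10^-23) = 2.792 g/cm³ = 2790 kg/m³.

2790 kg/m³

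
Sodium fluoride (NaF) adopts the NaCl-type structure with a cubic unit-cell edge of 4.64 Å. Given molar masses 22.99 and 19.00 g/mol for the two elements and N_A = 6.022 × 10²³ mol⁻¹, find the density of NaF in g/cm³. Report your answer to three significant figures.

The NaCl-type structure contains Z = 4 formula units per cell; M(NaF) = 22.99 + 19.00 = 41.99 g/mol.
a³ = (4.640 × 10^-8 cm)³ = 9.990 × 10^-23 cm³.
ρ = 4 × 41.99 / (6.022 × 10²³ × 9.990 × 10^-23) = 2.792 g/cm³.

2.79 g/cm³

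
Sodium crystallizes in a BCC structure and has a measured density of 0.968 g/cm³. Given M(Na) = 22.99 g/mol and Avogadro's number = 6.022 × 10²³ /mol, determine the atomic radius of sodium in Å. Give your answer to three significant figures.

1.86 Å

For a BCC cell (Z = 2), a³ = Z·M/(N_A·ρ) = 2 × 22.99 / (6.022 × 10²³ × 0.9680) = 7.888 × 10^-23 cm³, so a = 4.289 × 10^-8 cm = 4.289 Å.
Atoms touch along the body diagonal, so √3·a = 4r, so r = 0.4330 × a = 1.86 Å.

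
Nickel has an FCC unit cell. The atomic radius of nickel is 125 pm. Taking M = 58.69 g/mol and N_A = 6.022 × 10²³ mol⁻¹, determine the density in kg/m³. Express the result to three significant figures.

8820 kg/m³

In an FCC lattice, atoms touch along the face diagonal, so √2·a = 4r, giving a = 353.6 pm = 3.536 × 10^-8 cm.
With Z = 4, ρ = Z·M/(N_A·a³) = 4 × 58.69 / (6.022 × 10²³ × 4.419 × 10^-23) = 8.821 g/cm³ = 8820 kg/m³.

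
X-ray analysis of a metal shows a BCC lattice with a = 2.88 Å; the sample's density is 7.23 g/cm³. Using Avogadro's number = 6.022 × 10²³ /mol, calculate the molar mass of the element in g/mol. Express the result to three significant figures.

52.0 g/mol

A BCC cell has Z = 2 atoms; a = 2.880 × 10^-8 cm.
M = ρ·N_A·a³/Z = 7.23 × 6.022 × 10²³ × 2.389 × 10^-23 / 2 = 52.0 g/mol.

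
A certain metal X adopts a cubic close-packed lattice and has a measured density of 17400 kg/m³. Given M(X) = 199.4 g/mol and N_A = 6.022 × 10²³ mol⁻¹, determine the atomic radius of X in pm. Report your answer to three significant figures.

For an FCC cell (Z = 4), a³ = Z·M/(N_A·ρ) = 4 × 199.4 / (6.022 × 10²³ × 17.40) = 7.612 × 10^-23 cm³, so a = 4.238 × 10^-8 cm = 423.8 pm.
Atoms touch along the face diagonal, so √2·a = 4r, so r = 0.3536 × a = 150 pm.

150 pm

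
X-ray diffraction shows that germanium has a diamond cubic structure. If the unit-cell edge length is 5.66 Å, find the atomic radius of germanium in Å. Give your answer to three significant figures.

In a diamond cubic lattice, nearest neighbors lie along the body diagonal with √3·a = 8r.
r = √3·a/8 = 1.7321 × 5.66 / 8 = 1.23 Å.

1.23 Å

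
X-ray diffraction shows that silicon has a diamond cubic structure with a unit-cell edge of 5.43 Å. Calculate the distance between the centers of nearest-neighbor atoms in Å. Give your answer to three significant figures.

2.35 Å

In a diamond cubic structure, nearest neighbors lie along the body diagonal with √3·a = 8r; the nearest-neighbor distance equals 2r = 0.4330·a.
d = 0.4330 × 5.43 = 2.35 Å.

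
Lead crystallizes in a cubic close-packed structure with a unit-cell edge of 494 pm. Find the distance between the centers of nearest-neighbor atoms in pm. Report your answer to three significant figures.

In an FCC structure, atoms touch along the face diagonal, so √2·a = 4r; the nearest-neighbor distance equals 2r = 0.7071·a.
d = 0.7071 × 494 = 349 pm.

349 pm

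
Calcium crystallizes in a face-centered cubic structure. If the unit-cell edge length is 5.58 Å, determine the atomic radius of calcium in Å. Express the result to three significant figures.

1.97 Å

In an FCC lattice, atoms touch along the face diagonal, so √2·a = 4r.
r = √2·a/4 = 1.4142 × 5.58 / 4 = 1.97 Å.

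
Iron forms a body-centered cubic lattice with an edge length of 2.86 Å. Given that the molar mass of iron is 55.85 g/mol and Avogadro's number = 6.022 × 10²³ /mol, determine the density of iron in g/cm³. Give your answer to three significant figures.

7.93 g/cm³

A BCC unit cell contains Z = 2 atoms.
Cell volume: a³ = (2.86 Å)³ = (2.860 × 10^-8 cm)³ = 2.339 × 10^-23 cm³.
ρ = Z·M/(N_A·a³) = 2 × 55.85 / (6.022 × 10²³ × 2.339 × 10^-23) = 7.929 g/cm³.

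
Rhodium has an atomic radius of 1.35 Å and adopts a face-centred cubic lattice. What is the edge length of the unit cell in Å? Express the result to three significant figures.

In an FCC lattice, atoms touch along the face diagonal, so √2·a = 4r.
a = 4r/√2 = 4 × 1.35 / 1.4142 = 3.82 Å.

3.82 Å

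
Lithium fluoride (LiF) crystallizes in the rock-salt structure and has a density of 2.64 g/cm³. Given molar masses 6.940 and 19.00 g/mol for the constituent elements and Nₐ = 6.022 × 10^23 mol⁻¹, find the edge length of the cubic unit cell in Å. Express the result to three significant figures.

M(LiF) = 25.94 g/mol; Z = 4 formula units per cell.
a³ = Z·M/(N_A·ρ) = 4 × 25.94 / (6.022 × 10²³ × 2.64) = 6.527 × 10^-23 cm³, so a = 4.026 × 10^-8 cm = 4.03 Å.

4.03 Å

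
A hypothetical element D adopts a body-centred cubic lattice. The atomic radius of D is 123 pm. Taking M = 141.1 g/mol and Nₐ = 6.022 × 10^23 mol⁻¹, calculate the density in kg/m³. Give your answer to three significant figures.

20400 kg/m³

In a BCC lattice, atoms touch along the body diagonal, so √3·a = 4r, giving a = 284.1 pm = 2.841 × 10^-8 cm.
With Z = 2, ρ = Z·M/(N_A·a³) = 2 × 141.1 / (6.022 × 10²³ × 2.292 × 10^-23) = 20.45 g/cm³ = 20400 kg/m³.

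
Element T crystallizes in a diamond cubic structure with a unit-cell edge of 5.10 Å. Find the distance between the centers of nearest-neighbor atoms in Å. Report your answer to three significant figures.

2.21 Å

In a diamond cubic structure, nearest neighbors lie along the body diagonal with √3·a = 8r; the nearest-neighbor distance equals 2r = 0.4330·a.
d = 0.4330 × 5.10 = 2.21 Å.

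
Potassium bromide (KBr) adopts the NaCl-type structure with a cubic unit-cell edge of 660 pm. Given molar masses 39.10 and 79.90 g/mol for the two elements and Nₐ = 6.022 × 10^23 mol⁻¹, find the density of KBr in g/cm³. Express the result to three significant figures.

The NaCl-type structure contains Z = 4 formula units per cell; M(KBr) = 39.10 + 79.90 = 119.0 g/mol.
a³ = (6.600 × 10^-8 cm)³ = 2.875 × 10^-22 cm³.
ρ = 4 × 119.0 / (6.022 × 10²³ × 2.875 × 10^-22) = 2.749 g/cm³.

2.75 g/cm³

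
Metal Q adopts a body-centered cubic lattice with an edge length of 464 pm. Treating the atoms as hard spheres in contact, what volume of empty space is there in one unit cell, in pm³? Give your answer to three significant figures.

In a BCC lattice atoms touch along the body diagonal, so √3·a = 4r, so r = 0.4330a = 200.9 pm.
V_cell = a³ = 9.990 × 10^7 pm³; V_atoms = 2 × (4/3)πr³ = 6.795 × 10^7 pm³.
Empty space = 9.990 × 10^7 − 6.795 × 10^7 = 3.19 × 10^7 pm³.

3.19 × 10^7 pm³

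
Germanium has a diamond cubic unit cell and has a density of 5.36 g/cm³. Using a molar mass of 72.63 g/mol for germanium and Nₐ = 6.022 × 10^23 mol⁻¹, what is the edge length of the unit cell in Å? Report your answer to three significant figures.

With Z = 8 atoms per diamond cubic cell, a³ = Z·M/(N_A·ρ) = 8 × 72.63 / (6.022 × 10²³ × 5.360 g/cm³) = 1.800 × 10^-22 cm³.
a = (1.800 × 10^-22)^(1/3) = 5.646 × 10^-8 cm = 5.65 Å.

5.65 Å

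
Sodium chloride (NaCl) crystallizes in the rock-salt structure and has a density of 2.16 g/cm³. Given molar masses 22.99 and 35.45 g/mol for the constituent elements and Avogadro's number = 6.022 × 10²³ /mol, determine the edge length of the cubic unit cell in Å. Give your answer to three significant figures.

M(NaCl) = 58.44 g/mol; Z = 4 formula units per cell.
a³ = Z·M/(N_A·ρ) = 4 × 58.44 / (6.022 × 10²³ × 2.16) = 1.797 × 10^-22 cm³, so a = 5.643 × 10^-8 cm = 5.64 Å.

5.64 Å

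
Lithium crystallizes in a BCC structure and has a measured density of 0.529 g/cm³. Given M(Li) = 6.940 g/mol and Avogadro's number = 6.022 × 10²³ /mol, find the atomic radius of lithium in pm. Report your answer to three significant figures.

For a BCC cell (Z = 2), a³ = Z·M/(N_A·ρ) = 2 × 6.940 / (6.022 × 10²³ × 0.5290) = 4.357 × 10^-23 cm³, so a = 3.519 × 10^-8 cm = 351.9 pm.
Atoms touch along the body diagonal, so √3·a = 4r, so r = 0.4330 × a = 152 pm.

152 pm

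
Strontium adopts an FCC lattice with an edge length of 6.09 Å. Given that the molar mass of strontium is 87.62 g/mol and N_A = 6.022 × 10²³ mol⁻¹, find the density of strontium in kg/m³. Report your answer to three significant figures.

An FCC unit cell contains Z = 4 atoms.
Cell volume: a³ = (6.09 Å)³ = (6.090 × 10^-8 cm)³ = 2.259 × 10^-22 cm³.
ρ = Z·M/(N_A·a³) = 4 × 87.62 / (6.022 × 10²³ × 2.259 × 10^-22) = 2.577 g/cm³ = 2580 kg/m³.

2580 kg/m³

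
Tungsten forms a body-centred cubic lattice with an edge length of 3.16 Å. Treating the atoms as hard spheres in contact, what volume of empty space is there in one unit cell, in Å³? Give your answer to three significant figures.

In a BCC lattice atoms touch along the body diagonal, so √3·a = 4r, so r = 0.4330a = 1.368 Å.
V_cell = a³ = 31.55 Å³; V_atoms = 2 × (4/3)πr³ = 21.46 Å³.
Empty space = 31.55 − 21.46 = 10.1 Å³.

10.1 Å³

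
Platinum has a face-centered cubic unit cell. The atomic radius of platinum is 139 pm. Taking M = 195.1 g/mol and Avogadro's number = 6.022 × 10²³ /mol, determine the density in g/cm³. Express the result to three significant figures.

21.3 g/cm³

In an FCC lattice, atoms touch along the face diagonal, so √2·a = 4r, giving a = 393.2 pm = 3.932 × 10^-8 cm.
With Z = 4, ρ = Z·M/(N_A·a³) = 4 × 195.1 / (6.022 × 10²³ × 6.077 × 10^-23) = 21.33 g/cm³.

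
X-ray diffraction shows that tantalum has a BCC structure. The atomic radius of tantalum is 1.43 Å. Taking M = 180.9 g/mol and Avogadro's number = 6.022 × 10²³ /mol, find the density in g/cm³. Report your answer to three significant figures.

In a BCC lattice, atoms touch along the body diagonal, so √3·a = 4r, giving a = 3.302 Å = 3.302 × 10^-8 cm.
With Z = 2, ρ = Z·M/(N_A·a³) = 2 × 180.9 / (6.022 × 10²³ × 3.602 × 10^-23) = 16.68 g/cm³.

16.7 g/cm³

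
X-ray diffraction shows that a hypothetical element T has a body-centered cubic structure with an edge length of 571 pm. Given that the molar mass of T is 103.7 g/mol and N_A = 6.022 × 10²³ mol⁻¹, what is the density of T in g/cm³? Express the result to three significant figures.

1.85 g/cm³

A BCC unit cell contains Z = 2 atoms.
Cell volume: a³ = (571 pm)³ = (5.710 × 10^-8 cm)³ = 1.862 × 10^-22 cm³.
ρ = Z·M/(N_A·a³) = 2 × 103.7 / (6.022 × 10²³ × 1.862 × 10^-22) = 1.850 g/cm³.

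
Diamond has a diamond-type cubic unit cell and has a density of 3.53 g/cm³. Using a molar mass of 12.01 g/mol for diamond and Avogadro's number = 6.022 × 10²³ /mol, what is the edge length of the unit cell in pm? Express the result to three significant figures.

356 pm

With Z = 8 atoms per diamond cubic cell, a³ = Z·M/(N_A·ρ) = 8 × 12.01 / (6.022 × 10²³ × 3.530 g/cm³) = 4.520 × 10^-23 cm³.
a = (4.520 × 10^-23)^(1/3) = 3.562 × 10^-8 cm = 356 pm.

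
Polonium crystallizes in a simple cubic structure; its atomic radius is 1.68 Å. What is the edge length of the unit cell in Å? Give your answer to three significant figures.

3.36 Å

In a simple cubic lattice, atoms touch along the cell edge, so a = 2r.
a = 2r = 2 × 1.68 = 3.36 Å.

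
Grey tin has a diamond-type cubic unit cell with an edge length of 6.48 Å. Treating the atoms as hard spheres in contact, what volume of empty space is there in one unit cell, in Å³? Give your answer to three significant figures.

180 Å³

In a diamond cubic lattice nearest neighbors lie along the body diagonal with √3·a = 8r, so r = 0.2165a = 1.403 Å.
V_cell = a³ = 272.1 Å³; V_atoms = 8 × (4/3)πr³ = 92.54 Å³.
Empty space = 272.1 − 92.54 = 180 Å³.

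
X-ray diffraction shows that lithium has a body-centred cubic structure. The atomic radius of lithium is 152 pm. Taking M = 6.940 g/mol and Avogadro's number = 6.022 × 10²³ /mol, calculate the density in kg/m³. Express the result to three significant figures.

533 kg/m³

In a BCC lattice, atoms touch along the body diagonal, so √3·a = 4r, giving a = 351.0 pm = 3.510 × 10^-8 cm.
With Z = 2, ρ = Z·M/(N_A·a³) = 2 × 6.940 / (6.022 × 10²³ × 4.325 × 10^-23) = 0.5329 g/cm³ = 533 kg/m³.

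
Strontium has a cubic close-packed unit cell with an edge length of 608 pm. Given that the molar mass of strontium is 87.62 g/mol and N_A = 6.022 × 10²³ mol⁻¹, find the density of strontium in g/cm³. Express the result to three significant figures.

2.59 g/cm³

An FCC unit cell contains Z = 4 atoms.
Cell volume: a³ = (608 pm)³ = (6.080 × 10^-8 cm)³ = 2.248 × 10^-22 cm³.
ρ = Z·M/(N_A·a³) = 4 × 87.62 / (6.022 × 10²³ × 2.248 × 10^-22) = 2.589 g/cm³.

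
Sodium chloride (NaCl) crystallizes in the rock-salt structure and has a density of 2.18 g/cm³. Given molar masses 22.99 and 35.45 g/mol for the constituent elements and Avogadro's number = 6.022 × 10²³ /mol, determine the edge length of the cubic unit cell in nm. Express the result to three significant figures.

M(NaCl) = 58.44 g/mol; Z = 4 formula units per cell.
a³ = Z·M/(N_A·ρ) = 4 × 58.44 / (6.022 × 10²³ × 2.18) = 1.781 × 10^-22 cm³, so a = 5.626 × 10^-8 cm = 0.563 nm.

0.563 nm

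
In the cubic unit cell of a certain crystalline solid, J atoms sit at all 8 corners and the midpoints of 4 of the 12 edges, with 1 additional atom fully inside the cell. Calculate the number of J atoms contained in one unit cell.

Corner atoms are shared by 8 cells (1/8 each), edge atoms by 4 (1/4 each), interior atoms are unshared.
Net atoms = 8 × 1/8 + 4 × 1/4 + 1 = 1 + 1 + 1 = 3.

3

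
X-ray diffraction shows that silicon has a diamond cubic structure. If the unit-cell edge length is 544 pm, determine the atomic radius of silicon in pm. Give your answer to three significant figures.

In a diamond cubic lattice, nearest neighbors lie along the body diagonal with √3·a = 8r.
r = √3·a/8 = 1.7321 × 544 / 8 = 118 pm.

118 pm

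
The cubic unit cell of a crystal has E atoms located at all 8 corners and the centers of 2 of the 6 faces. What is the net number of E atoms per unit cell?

Corner atoms are shared by 8 cells (1/8 each), face atoms by 2 (1/2 each).
Net atoms = 8 × 1/8 + 2 × 1/2 = 1 + 1 = 2.

2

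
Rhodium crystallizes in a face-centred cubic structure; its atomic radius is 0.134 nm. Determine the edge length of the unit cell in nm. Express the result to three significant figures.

In an FCC lattice, atoms touch along the face diagonal, so √2·a = 4r.
a = 4r/√2 = 4 × 0.134 / 1.4142 = 0.379 nm.

0.379 nm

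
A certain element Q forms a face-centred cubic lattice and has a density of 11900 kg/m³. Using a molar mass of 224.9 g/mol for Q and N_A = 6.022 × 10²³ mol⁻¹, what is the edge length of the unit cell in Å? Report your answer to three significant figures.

5.01 Å

With Z = 4 atoms per FCC cell, a³ = Z·M/(N_A·ρ) = 4 × 224.9 / (6.022 × 10²³ × 11.90 g/cm³) = 1.255 × 10^-22 cm³.
a = (1.255 × 10^-22)^(1/3) = 5.007 × 10^-8 cm = 5.01 Å.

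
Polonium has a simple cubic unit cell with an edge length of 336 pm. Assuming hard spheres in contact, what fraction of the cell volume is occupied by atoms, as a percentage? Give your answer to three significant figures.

In a simple cubic lattice atoms touch along the cell edge, so a = 2r, so r = 0.5000a = 168.0 pm.
Packing fraction = Z·(4/3)πr³ / a³ = 1 × (4/3)π × (168.0)³ / (336)³ = 0.5236 = 52.4%.

52.4%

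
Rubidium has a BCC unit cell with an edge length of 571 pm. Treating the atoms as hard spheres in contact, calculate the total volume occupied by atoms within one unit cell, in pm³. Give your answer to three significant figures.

1.27 × 10^8 pm³

In a BCC lattice atoms touch along the body diagonal, so √3·a = 4r, so r = 0.4330a = 247.3 pm.
V_atoms = Z × (4/3)πr³ = 2 × (4/3)π × (247.3)³ = 1.27 × 10^8 pm³.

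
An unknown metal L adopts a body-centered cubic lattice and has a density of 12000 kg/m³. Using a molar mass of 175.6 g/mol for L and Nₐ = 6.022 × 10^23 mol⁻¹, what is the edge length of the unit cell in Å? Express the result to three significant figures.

With Z = 2 atoms per BCC cell, a³ = Z·M/(N_A·ρ) = 2 × 175.6 / (6.022 × 10²³ × 12.00 g/cm³) = 4.860 × 10^-23 cm³.
a = (4.860 × 10^-23)^(1/3) = 3.649 × 10^-8 cm = 3.65 Å.

3.65 Å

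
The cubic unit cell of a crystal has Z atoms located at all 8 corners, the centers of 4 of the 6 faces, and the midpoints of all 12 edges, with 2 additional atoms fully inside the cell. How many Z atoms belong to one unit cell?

Corner atoms are shared by 8 cells (1/8 each), face atoms by 2 (1/2 each), edge atoms by 4 (1/4 each), interior atoms are unshared.
Net atoms = 8 × 1/8 + 4 × 1/2 + 12 × 1/4 + 2 = 1 + 2 + 3 + 2 = 8.

8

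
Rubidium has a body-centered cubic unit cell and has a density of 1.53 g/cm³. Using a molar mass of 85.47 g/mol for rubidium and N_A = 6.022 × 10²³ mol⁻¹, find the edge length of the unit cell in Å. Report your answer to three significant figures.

5.70 Å

With Z = 2 atoms per BCC cell, a³ = Z·M/(N_A·ρ) = 2 × 85.47 / (6.022 × 10²³ × 1.530 g/cm³) = 1.855 × 10^-22 cm³.
a = (1.855 × 10^-22)^(1/3) = 5.703 × 10^-8 cm = 5.70 Å.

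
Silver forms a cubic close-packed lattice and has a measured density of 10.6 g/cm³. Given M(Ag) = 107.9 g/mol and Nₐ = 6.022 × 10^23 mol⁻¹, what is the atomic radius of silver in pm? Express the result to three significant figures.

144 pm

For an FCC cell (Z = 4), a³ = Z·M/(N_A·ρ) = 4 × 107.9 / (6.022 × 10²³ × 10.60) = 6.761 × 10^-23 cm³, so a = 4.074 × 10^-8 cm = 407.4 pm.
Atoms touch along the face diagonal, so √2·a = 4r, so r = 0.3536 × a = 144 pm.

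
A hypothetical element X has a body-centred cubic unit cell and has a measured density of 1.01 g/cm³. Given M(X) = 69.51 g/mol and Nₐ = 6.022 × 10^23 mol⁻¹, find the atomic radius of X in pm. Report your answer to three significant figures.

For a BCC cell (Z = 2), a³ = Z·M/(N_A·ρ) = 2 × 69.51 / (6.022 × 10²³ × 1.010) = 2.286 × 10^-22 cm³, so a = 6.114 × 10^-8 cm = 611.4 pm.
Atoms touch along the body diagonal, so √3·a = 4r, so r = 0.4330 × a = 265 pm.

265 pm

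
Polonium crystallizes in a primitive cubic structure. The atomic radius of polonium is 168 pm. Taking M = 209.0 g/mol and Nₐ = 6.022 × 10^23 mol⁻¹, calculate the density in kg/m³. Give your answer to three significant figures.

In a simple cubic lattice, atoms touch along the cell edge, so a = 2r, giving a = 336.0 pm = 3.360 × 10^-8 cm.
With Z = 1, ρ = Z·M/(N_A·a³) = 1 × 209.0 / (6.022 × 10²³ × 3.793 × 10^-23) = 9.149 g/cm³ = 9150 kg/m³.

9150 kg/m³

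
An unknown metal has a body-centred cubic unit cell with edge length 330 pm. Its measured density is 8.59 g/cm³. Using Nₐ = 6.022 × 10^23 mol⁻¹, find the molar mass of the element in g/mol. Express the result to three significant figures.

A BCC cell has Z = 2 atoms; a = 3.300 × 10^-8 cm.
M = ρ·N_A·a³/Z = 8.59 × 6.022 × 10²³ × 3.594 × 10^-23 / 2 = 92.9 g/mol.

92.9 g/mol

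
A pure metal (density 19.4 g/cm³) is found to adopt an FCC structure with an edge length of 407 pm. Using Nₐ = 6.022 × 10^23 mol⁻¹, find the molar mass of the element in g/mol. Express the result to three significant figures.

An FCC cell has Z = 4 atoms; a = 4.070 × 10^-8 cm.
M = ρ·N_A·a³/Z = 19.4 × 6.022 × 10²³ × 6.742 × 10^-23 / 4 = 197 g/mol.

197 g/mol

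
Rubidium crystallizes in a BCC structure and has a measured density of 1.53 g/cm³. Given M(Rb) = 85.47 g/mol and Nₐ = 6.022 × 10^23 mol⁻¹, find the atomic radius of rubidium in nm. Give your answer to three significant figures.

For a BCC cell (Z = 2), a³ = Z·M/(N_A·ρ) = 2 × 85.47 / (6.022 × 10²³ × 1.530) = 1.855 × 10^-22 cm³, so a = 5.703 × 10^-8 cm = 0.5703 nm.
Atoms touch along the body diagonal, so √3·a = 4r, so r = 0.4330 × a = 0.247 nm.

0.247 nm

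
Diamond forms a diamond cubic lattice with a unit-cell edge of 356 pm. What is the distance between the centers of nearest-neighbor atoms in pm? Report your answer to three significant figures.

In a diamond cubic structure, nearest neighbors lie along the body diagonal with √3·a = 8r; the nearest-neighbor distance equals 2r = 0.4330·a.
d = 0.4330 × 356 = 154 pm.

154 pm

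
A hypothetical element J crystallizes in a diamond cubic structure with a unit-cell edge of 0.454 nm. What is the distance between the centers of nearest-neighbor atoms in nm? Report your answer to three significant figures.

0.197 nm

In a diamond cubic structure, nearest neighbors lie along the body diagonal with √3·a = 8r; the nearest-neighbor distance equals 2r = 0.4330·a.
d = 0.4330 × 0.454 = 0.197 nm.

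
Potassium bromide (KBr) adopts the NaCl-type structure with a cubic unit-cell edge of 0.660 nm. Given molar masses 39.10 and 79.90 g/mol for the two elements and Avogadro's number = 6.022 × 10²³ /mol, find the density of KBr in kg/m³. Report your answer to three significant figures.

2750 kg/m³

The NaCl-type structure contains Z = 4 formula units per cell; M(KBr) = 39.10 + 79.90 = 119.0 g/mol.
a³ = (6.600 × 10^-8 cm)³ = 2.875 × 10^-22 cm³.
ρ = 4 × 119.0 / (6.022 × 10²³ × 2.875 × 10^-22) = 2.749 g/cm³ = 2750 kg/m³.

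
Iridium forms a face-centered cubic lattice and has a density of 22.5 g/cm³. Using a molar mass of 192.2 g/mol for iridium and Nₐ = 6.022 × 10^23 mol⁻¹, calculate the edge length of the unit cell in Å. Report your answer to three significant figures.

3.84 Å

With Z = 4 atoms per FCC cell, a³ = Z·M/(N_A·ρ) = 4 × 192.2 / (6.022 × 10²³ × 22.50 g/cm³) = 5.674 × 10^-23 cm³.
a = (5.674 × 10^-23)^(1/3) = 3.843 × 10^-8 cm = 3.84 Å.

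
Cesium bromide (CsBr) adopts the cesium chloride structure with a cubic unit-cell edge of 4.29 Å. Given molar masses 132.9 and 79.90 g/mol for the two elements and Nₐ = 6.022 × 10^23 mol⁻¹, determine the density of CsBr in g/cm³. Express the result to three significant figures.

The cesium chloride structure contains Z = 1 formula unit per cell; M(CsBr) = 132.9 + 79.90 = 212.8 g/mol.
a³ = (4.290 × 10^-8 cm)³ = 7.895 × 10^-23 cm³.
ρ = 1 × 212.8 / (6.022 × 10²³ × 7.895 × 10^-23) = 4.476 g/cm³.

4.48 g/cm³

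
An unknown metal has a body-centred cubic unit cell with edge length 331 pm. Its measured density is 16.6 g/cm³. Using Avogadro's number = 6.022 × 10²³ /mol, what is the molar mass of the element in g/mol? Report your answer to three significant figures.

181 g/mol

A BCC cell has Z = 2 atoms; a = 3.310 × 10^-8 cm.
M = ρ·N_A·a³/Z = 16.6 × 6.022 × 10²³ × 3.626 × 10^-23 / 2 = 181 g/mol.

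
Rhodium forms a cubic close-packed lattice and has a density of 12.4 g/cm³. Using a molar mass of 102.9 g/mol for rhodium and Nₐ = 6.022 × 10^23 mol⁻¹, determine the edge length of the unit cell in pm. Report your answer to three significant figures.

With Z = 4 atoms per FCC cell, a³ = Z·M/(N_A·ρ) = 4 × 102.9 / (6.022 × 10²³ × 12.40 g/cm³) = 5.512 × 10^-23 cm³.
a = (5.512 × 10^-23)^(1/3) = 3.806 × 10^-8 cm = 381 pm.

381 pm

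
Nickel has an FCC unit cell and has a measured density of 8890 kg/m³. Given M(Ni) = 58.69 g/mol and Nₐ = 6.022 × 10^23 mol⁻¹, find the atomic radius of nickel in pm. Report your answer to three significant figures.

For an FCC cell (Z = 4), a³ = Z·M/(N_A·ρ) = 4 × 58.69 / (6.022 × 10²³ × 8.890) = 4.385 × 10^-23 cm³, so a = 3.526 × 10^-8 cm = 352.6 pm.
Atoms touch along the face diagonal, so √2·a = 4r, so r = 0.3536 × a = 125 pm.

125 pm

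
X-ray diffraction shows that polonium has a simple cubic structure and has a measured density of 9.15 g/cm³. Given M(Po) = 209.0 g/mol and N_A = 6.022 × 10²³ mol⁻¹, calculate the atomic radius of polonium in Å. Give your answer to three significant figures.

For a simple cubic cell (Z = 1), a³ = Z·M/(N_A·ρ) = 1 × 209.0 / (6.022 × 10²³ × 9.150) = 3.793 × 10^-23 cm³, so a = 3.360 × 10^-8 cm = 3.360 Å.
Atoms touch along the cell edge, so a = 2r, so r = 0.5000 × a = 1.68 Å.

1.68 Å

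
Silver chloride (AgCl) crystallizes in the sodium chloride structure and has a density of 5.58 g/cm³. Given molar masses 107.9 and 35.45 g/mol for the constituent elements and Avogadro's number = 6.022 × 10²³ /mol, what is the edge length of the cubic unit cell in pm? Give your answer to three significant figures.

555 pm

M(AgCl) = 143.35 g/mol; Z = 4 formula units per cell.
a³ = Z·M/(N_A·ρ) = 4 × 143.35 / (6.022 × 10²³ × 5.58) = 1.706 × 10^-22 cm³, so a = 5.547 × 10^-8 cm = 555 pm.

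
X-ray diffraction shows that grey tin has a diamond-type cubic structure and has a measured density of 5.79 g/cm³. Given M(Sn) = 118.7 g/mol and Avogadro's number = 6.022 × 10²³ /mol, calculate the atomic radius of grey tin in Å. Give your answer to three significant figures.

For a diamond cubic cell (Z = 8), a³ = Z·M/(N_A·ρ) = 8 × 118.7 / (6.022 × 10²³ × 5.790) = 2.723 × 10^-22 cm³, so a = 6.482 × 10^-8 cm = 6.482 Å.
Nearest neighbors lie along the body diagonal with √3·a = 8r, so r = 0.2165 × a = 1.40 Å.

1.40 Å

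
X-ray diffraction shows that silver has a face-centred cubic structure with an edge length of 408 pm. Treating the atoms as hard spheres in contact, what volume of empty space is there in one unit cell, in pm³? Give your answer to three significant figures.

In an FCC lattice atoms touch along the face diagonal, so √2·a = 4r, so r = 0.3536a = 144.2 pm.
V_cell = a³ = 6.792 × 10^7 pm³; V_atoms = 4 × (4/3)πr³ = 5.029 × 10^7 pm³.
Empty space = 6.792 × 10^7 − 5.029 × 10^7 = 1.76 × 10^7 pm³.

1.76 × 10^7 pm³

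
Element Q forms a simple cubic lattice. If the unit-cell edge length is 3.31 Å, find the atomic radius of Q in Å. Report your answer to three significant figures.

1.66 Å

In a simple cubic lattice, atoms touch along the cell edge, so a = 2r.
r = a/2 = 3.31/2 = 1.66 Å.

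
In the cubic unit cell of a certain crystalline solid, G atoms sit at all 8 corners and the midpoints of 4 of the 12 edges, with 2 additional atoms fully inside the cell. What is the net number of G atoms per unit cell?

4

Corner atoms are shared by 8 cells (1/8 each), edge atoms by 4 (1/4 each), interior atoms are unshared.
Net atoms = 8 × 1/8 + 4 × 1/4 + 2 = 1 + 1 + 2 = 4.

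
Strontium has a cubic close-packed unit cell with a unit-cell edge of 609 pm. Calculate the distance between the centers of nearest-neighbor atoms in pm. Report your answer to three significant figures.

431 pm

In an FCC structure, atoms touch along the face diagonal, so √2·a = 4r; the nearest-neighbor distance equals 2r = 0.7071·a.
d = 0.7071 × 609 = 431 pm.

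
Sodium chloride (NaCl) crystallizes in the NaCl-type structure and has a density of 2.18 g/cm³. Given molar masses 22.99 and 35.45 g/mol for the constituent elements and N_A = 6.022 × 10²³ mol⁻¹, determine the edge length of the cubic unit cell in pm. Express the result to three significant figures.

M(NaCl) = 58.44 g/mol; Z = 4 formula units per cell.
a³ = Z·M/(N_A·ρ) = 4 × 58.44 / (6.022 × 10²³ × 2.18) = 1.781 × 10^-22 cm³, so a = 5.626 × 10^-8 cm = 563 pm.

563 pm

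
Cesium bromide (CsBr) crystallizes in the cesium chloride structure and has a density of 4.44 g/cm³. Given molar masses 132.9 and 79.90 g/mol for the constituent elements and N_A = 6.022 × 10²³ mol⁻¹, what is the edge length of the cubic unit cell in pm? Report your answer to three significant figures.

M(CsBr) = 212.8 g/mol; Z = 1 formula unit per cell.
a³ = Z·M/(N_A·ρ) = 1 × 212.8 / (6.022 × 10²³ × 4.44) = 7.959 × 10^-23 cm³, so a = 4.301 × 10^-8 cm = 430 pm.

430 pm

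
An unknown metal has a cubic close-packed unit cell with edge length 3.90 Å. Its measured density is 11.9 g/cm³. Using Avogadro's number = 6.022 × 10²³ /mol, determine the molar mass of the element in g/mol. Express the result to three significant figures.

106 g/mol

An FCC cell has Z = 4 atoms; a = 3.900 × 10^-8 cm.
M = ρ·N_A·a³/Z = 11.9 × 6.022 × 10²³ × 5.932 × 10^-23 / 4 = 106 g/mol.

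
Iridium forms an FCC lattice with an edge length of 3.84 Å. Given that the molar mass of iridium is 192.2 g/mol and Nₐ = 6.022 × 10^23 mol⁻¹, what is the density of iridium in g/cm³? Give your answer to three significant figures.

An FCC unit cell contains Z = 4 atoms.
Cell volume: a³ = (3.84 Å)³ = (3.840 × 10^-8 cm)³ = 5.662 × 10^-23 cm³.
ρ = Z·M/(N_A·a³) = 4 × 192.2 / (6.022 × 10²³ × 5.662 × 10^-23) = 22.55 g/cm³.

22.5 g/cm³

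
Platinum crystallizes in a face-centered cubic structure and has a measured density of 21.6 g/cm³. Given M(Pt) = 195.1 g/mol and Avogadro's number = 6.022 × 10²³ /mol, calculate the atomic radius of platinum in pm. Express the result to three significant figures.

138 pm

For an FCC cell (Z = 4), a³ = Z·M/(N_A·ρ) = 4 × 195.1 / (6.022 × 10²³ × 21.60) = 6.000 × 10^-23 cm³, so a = 3.915 × 10^-8 cm = 391.5 pm.
Atoms touch along the face diagonal, so √2·a = 4r, so r = 0.3536 × a = 138 pm.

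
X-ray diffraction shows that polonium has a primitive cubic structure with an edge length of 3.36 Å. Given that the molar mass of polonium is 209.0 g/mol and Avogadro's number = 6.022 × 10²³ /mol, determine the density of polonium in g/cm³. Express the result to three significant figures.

A simple cubic unit cell contains Z = 1 atom.
Cell volume: a³ = (3.36 Å)³ = (3.360 × 10^-8 cm)³ = 3.793 × 10^-23 cm³.
ρ = Z·M/(N_A·a³) = 1 × 209.0 / (6.022 × 10²³ × 3.793 × 10^-23) = 9.149 g/cm³.

9.15 g/cm³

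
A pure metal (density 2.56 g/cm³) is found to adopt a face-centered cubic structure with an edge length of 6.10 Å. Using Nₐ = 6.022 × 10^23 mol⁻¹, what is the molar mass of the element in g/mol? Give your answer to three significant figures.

An FCC cell has Z = 4 atoms; a = 6.100 × 10^-8 cm.
M = ρ·N_A·a³/Z = 2.56 × 6.022 × 10²³ × 2.270 × 10^-22 / 4 = 87.5 g/mol.

87.5 g/mol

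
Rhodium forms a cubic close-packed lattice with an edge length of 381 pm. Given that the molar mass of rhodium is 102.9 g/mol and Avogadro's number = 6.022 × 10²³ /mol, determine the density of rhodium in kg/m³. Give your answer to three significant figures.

An FCC unit cell contains Z = 4 atoms.
Cell volume: a³ = (381 pm)³ = (3.810 × 10^-8 cm)³ = 5.531 × 10^-23 cm³.
ρ = Z·M/(N_A·a³) = 4 × 102.9 / (6.022 × 10²³ × 5.531 × 10^-23) = 12.36 g/cm³ = 12400 kg/m³.

12400 kg/m³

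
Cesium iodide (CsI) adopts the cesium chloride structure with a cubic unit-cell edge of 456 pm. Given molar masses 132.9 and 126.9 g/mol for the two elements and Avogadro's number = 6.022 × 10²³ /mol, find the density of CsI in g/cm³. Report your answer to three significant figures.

4.55 g/cm³

The cesium chloride structure contains Z = 1 formula unit per cell; M(CsI) = 132.9 + 126.9 = 259.8 g/mol.
a³ = (4.560 × 10^-8 cm)³ = 9.482 × 10^-23 cm³.
ρ = 1 × 259.8 / (6.022 × 10²³ × 9.482 × 10^-23) = 4.550 g/cm³.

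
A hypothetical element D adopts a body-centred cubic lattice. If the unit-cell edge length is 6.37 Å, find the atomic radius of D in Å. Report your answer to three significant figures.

In a BCC lattice, atoms touch along the body diagonal, so √3·a = 4r.
r = √3·a/4 = 1.7321 × 6.37 / 4 = 2.76 Å.

2.76 Å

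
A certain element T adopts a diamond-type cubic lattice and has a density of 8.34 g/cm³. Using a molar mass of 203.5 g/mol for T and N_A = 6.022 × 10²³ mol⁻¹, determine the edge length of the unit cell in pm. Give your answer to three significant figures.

687 pm

With Z = 8 atoms per diamond cubic cell, a³ = Z·M/(N_A·ρ) = 8 × 203.5 / (6.022 × 10²³ × 8.340 g/cm³) = 3.242 × 10^-22 cm³.
a = (3.242 × 10^-22)^(1/3) = 6.869 × 10^-8 cm = 687 pm.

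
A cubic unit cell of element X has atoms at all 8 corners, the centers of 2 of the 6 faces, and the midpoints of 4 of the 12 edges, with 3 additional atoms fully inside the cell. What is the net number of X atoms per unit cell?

Corner atoms are shared by 8 cells (1/8 each), face atoms by 2 (1/2 each), edge atoms by 4 (1/4 each), interior atoms are unshared.
Net atoms = 8 × 1/8 + 2 × 1/2 + 4 × 1/4 + 3 = 1 + 1 + 1 + 3 = 6.

6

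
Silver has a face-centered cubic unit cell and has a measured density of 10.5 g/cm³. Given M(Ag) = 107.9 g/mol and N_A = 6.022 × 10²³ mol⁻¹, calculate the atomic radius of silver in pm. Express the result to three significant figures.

For an FCC cell (Z = 4), a³ = Z·M/(N_A·ρ) = 4 × 107.9 / (6.022 × 10²³ × 10.50) = 6.826 × 10^-23 cm³, so a = 4.087 × 10^-8 cm = 408.7 pm.
Atoms touch along the face diagonal, so √2·a = 4r, so r = 0.3536 × a = 144 pm.

144 pm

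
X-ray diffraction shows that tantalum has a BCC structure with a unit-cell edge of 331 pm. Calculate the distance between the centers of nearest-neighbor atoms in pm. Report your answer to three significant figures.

In a BCC structure, atoms touch along the body diagonal, so √3·a = 4r; the nearest-neighbor distance equals 2r = 0.8660·a.
d = 0.8660 × 331 = 287 pm.

287 pm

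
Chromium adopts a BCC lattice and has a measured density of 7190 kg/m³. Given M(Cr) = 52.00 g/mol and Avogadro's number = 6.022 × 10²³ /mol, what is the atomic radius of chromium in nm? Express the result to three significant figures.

For a BCC cell (Z = 2), a³ = Z·M/(N_A·ρ) = 2 × 52.00 / (6.022 × 10²³ × 7.190) = 2.402 × 10^-23 cm³, so a = 2.885 × 10^-8 cm = 0.2885 nm.
Atoms touch along the body diagonal, so √3·a = 4r, so r = 0.4330 × a = 0.125 nm.

0.125 nm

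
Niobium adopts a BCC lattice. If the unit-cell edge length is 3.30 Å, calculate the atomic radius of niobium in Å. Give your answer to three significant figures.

In a BCC lattice, atoms touch along the body diagonal, so √3·a = 4r.
r = √3·a/4 = 1.7321 × 3.30 / 4 = 1.43 Å.

1.43 Å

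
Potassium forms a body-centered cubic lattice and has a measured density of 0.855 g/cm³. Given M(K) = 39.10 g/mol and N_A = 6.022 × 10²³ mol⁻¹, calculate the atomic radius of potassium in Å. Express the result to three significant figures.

2.31 Å

For a BCC cell (Z = 2), a³ = Z·M/(N_A·ρ) = 2 × 39.10 / (6.022 × 10²³ × 0.8550) = 1.519 × 10^-22 cm³, so a = 5.335 × 10^-8 cm = 5.335 Å.
Atoms touch along the body diagonal, so √3·a = 4r, so r = 0.4330 × a = 2.31 Å.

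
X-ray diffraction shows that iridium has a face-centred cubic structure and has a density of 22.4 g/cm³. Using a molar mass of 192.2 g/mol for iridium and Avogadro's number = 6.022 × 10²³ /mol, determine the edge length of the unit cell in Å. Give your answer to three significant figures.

3.85 Å

With Z = 4 atoms per FCC cell, a³ = Z·M/(N_A·ρ) = 4 × 192.2 / (6.022 × 10²³ × 22.40 g/cm³) = 5.699 × 10^-23 cm³.
a = (5.699 × 10^-23)^(1/3) = 3.848 × 10^-8 cm = 3.85 Å.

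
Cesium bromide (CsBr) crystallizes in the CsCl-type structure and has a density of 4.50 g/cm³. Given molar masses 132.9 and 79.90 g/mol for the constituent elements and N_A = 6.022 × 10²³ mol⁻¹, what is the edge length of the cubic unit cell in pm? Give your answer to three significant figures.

428 pm

M(CsBr) = 212.8 g/mol; Z = 1 formula unit per cell.
a³ = Z·M/(N_A·ρ) = 1 × 212.8 / (6.022 × 10²³ × 4.50) = 7.853 × 10^-23 cm³, so a = 4.282 × 10^-8 cm = 428 pm.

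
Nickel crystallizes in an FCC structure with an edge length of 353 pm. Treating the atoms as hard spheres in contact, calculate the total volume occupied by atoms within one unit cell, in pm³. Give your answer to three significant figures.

3.26 × 10^7 pm³

In an FCC lattice atoms touch along the face diagonal, so √2·a = 4r, so r = 0.3536a = 124.8 pm.
V_atoms = Z × (4/3)πr³ = 4 × (4/3)π × (124.8)³ = 3.26 × 10^7 pm³.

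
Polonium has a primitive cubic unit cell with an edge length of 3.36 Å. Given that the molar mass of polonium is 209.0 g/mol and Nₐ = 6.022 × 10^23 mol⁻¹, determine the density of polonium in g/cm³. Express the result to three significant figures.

9.15 g/cm³

A simple cubic unit cell contains Z = 1 atom.
Cell volume: a³ = (3.36 Å)³ = (3.360 × 10^-8 cm)³ = 3.793 × 10^-23 cm³.
ρ = Z·M/(N_A·a³) = 1 × 209.0 / (6.022 × 10²³ × 3.793 × 10^-23) = 9.149 g/cm³.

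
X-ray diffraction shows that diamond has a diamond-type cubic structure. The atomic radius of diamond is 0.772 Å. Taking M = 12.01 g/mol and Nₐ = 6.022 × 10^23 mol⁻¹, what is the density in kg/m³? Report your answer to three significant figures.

In a diamond cubic lattice, nearest neighbors lie along the body diagonal with √3·a = 8r, giving a = 3.566 Å = 3.566 × 10^-8 cm.
With Z = 8, ρ = Z·M/(N_A·a³) = 8 × 12.01 / (6.022 × 10²³ × 4.534 × 10^-23) = 3.519 g/cm³ = 3520 kg/m³.

3520 kg/m³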